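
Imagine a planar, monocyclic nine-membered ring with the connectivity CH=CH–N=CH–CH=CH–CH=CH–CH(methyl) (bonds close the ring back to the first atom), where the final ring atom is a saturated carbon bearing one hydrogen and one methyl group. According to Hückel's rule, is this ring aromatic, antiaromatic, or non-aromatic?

Non-aromatic

At the CH(methyl) position, that saturated carbon is sp³ and has no p orbital in the ring π system; the ring's p-orbital overlap is broken there.
A ring that is not fully conjugated cannot be aromatic or antiaromatic regardless of its π-electron count.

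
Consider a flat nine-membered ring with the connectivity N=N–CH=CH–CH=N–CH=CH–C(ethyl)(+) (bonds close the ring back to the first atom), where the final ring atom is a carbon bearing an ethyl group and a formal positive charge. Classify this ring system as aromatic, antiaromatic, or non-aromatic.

Antiaromatic

Every ring atom contributes a p orbital perpendicular to the ring (every atom in a ring double bond is sp² and brings one electron to the p orbital; each sp² =N– keeps its lone pair in-plane and puts one electron into the π system; the carbocation has an empty p orbital), so the π system is cyclic and fully conjugated.
π-electron count: 4 × 2 = 8 from the double-bond units + 0 from the C(ethyl)(+) atom = 8.
8 = 4(2); a planar, fully conjugated 4n system is antiaromatic.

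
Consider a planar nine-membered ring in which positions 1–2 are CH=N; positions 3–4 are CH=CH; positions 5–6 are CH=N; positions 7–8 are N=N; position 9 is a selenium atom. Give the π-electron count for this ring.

10

All ring atoms are sp² and supply a p orbital to the ring (every atom in a ring double bond is sp² and brings one electron to the p orbital; each sp² =N– keeps its lone pair in-plane and puts one electron into the π system; the selenium donates one lone pair from its p orbital); the conjugation is uninterrupted.
Adding the contributions, 4 × 2 = 8 from the double-bond units + 2 from the Se atom = 10.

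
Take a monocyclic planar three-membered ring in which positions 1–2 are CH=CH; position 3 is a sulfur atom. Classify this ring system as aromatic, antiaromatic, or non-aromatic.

Antiaromatic

All ring atoms are sp² and supply a p orbital to the ring (every atom in a ring double bond is sp² and brings one electron to the p orbital; the sulfur donates one lone pair from its p orbital); the conjugation is uninterrupted.
Counting π electrons: 1 × 2 = 2 from the double-bond unit + 2 from the S atom = 4.
A 4n π count (4, n = 1) in a planar conjugated ring means antiaromatic.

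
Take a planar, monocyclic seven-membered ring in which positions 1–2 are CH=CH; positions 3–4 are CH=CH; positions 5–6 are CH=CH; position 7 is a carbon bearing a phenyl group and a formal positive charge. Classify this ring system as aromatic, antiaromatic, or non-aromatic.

Aromatic

Check conjugation: the double-bond atoms are sp², each contributing one p electron; the carbocation has an empty p orbital — every position has a p orbital, so the cyclic π system is continuous.
π-electron count: 3 × 2 = 6 from the double-bond units + 0 from the C(phenyl)(+) atom = 6.
That gives a 4n+2 count (6, n = 1).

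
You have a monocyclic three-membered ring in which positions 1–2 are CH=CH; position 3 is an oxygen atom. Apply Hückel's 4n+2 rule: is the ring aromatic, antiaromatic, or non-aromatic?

The p orbitals form a continuous loop: each doubly-bonded ring atom is sp² with one p-orbital electron; the oxygen donates one lone pair from its p orbital. The ring is fully conjugated.
Adding the contributions, 1 × 2 = 2 from the double-bond unit + 2 from the O atom = 4.
With 4 = 4·1 π electrons, Hückel's rule classifies the planar ring as antiaromatic.
(This ring is oxirene.)

Antiaromatic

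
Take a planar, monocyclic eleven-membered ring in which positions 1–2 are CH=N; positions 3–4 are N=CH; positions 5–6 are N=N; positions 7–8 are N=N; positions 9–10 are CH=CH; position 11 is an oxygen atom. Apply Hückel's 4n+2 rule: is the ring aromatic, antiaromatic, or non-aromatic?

Antiaromatic

Every ring atom contributes a p orbital perpendicular to the ring (every atom in a ring double bond is sp² and brings one electron to the p orbital; each =N– nitrogen is pyridine-type (lone pair in the sp² plane, one electron in the p orbital); the oxygen donates one lone pair from its p orbital), so the π system is cyclic and fully conjugated.
Counting π electrons: 5 × 2 = 10 from the double-bond units + 2 from the O atom = 12.
With 12 = 4·3 π electrons, Hückel's rule classifies the planar ring as antiaromatic.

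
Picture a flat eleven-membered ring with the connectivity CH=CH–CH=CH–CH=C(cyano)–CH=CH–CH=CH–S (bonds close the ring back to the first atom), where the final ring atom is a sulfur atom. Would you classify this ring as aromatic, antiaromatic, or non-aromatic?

Antiaromatic

All ring atoms are sp² and supply a p orbital to the ring (each doubly-bonded ring atom is sp² with one p-orbital electron; the sulfur donates one lone pair from its p orbital); the conjugation is uninterrupted.
Counting π electrons: 5 × 2 = 10 from the double-bond units + 2 from the S atom = 12.
12 is a 4n count (n = 3), so the planar conjugated ring is antiaromatic.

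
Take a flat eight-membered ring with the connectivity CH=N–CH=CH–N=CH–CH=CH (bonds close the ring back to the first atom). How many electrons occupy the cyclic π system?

Check conjugation: each doubly-bonded ring atom is sp² with one p-orbital electron; each =N– nitrogen is pyridine-type (lone pair in the sp² plane, one electron in the p orbital) — every position has a p orbital, so the cyclic π system is continuous.
π-electron count: 4 × 2 = 8 from the 4 double-bond units.

8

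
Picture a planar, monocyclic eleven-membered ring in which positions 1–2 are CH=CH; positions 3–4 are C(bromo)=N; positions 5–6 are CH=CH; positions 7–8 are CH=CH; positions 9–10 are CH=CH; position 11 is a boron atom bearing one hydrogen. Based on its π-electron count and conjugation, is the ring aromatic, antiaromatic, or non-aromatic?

Every ring atom contributes a p orbital perpendicular to the ring (each doubly-bonded ring atom is sp² with one p-orbital electron; each =N– nitrogen is pyridine-type (lone pair in the sp² plane, one electron in the p orbital); the boron has an empty p orbital), so the π system is cyclic and fully conjugated.
π-electron count: 5 × 2 = 10 from the double-bond units + 0 from the BH atom = 10.
Since 10 = 4·2 + 2, the ring meets the 4n+2 criterion.

Aromatic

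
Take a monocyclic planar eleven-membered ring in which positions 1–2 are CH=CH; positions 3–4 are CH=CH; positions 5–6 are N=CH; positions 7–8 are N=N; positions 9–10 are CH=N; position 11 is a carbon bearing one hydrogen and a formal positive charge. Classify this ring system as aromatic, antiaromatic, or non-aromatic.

Every ring atom contributes a p orbital perpendicular to the ring (each doubly-bonded ring atom is sp² with one p-orbital electron; the doubly-bonded nitrogens are pyridine-type — their lone pairs lie in the ring plane, leaving one electron in the p orbital; the carbocation has an empty p orbital), so the π system is cyclic and fully conjugated.
π-electron count: 5 × 2 = 10 from the double-bond units + 0 from the CH(+) atom = 10.
With 10 π electrons (n = 2), the Hückel 4n+2 condition holds.

Aromatic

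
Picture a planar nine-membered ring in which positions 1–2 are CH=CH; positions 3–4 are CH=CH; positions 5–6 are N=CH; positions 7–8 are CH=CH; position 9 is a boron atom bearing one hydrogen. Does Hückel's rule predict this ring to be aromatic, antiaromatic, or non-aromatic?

Antiaromatic

The p orbitals form a continuous loop: each doubly-bonded ring atom is sp² with one p-orbital electron; the doubly-bonded nitrogens are pyridine-type — their lone pairs lie in the ring plane, leaving one electron in the p orbital; the boron has an empty p orbital. The ring is fully conjugated.
Tallying contributions gives 4 × 2 = 8 from the double-bond units + 0 from the BH atom = 8.
With 8 = 4·2 π electrons, Hückel's rule classifies the planar ring as antiaromatic.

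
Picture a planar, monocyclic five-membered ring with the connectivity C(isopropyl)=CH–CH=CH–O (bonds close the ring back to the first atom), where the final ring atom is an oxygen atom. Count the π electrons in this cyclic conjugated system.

6

Check conjugation: the double-bond atoms are sp², each contributing one p electron; the oxygen donates one lone pair from its p orbital — every position has a p orbital, so the cyclic π system is continuous.
Adding the contributions, 2 × 2 = 4 from the double-bond units + 2 from the O atom = 6.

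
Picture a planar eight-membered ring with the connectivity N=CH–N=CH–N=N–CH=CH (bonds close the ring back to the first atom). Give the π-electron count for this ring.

The p orbitals form a continuous loop: the double-bond atoms are sp², each contributing one p electron; each sp² =N– keeps its lone pair in-plane and puts one electron into the π system. The ring is fully conjugated.
Counting π electrons: 4 × 2 = 8 from the 4 double-bond units.

8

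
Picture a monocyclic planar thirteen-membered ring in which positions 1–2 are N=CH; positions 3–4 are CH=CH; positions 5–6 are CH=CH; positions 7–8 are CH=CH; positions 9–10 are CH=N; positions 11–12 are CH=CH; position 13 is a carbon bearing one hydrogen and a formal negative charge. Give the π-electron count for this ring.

The p orbitals form a continuous loop: the double-bond atoms are sp², each contributing one p electron; each sp² =N– keeps its lone pair in-plane and puts one electron into the π system; the carbanion's lone pair occupies the p orbital. The ring is fully conjugated.
π-electron count: 6 × 2 = 12 from the double-bond units + 2 from the CH(-) atom = 14.

14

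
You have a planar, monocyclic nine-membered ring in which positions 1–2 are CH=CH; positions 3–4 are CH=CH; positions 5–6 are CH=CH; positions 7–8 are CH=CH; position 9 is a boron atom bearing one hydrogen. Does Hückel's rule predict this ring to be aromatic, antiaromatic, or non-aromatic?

Check conjugation: each doubly-bonded ring atom is sp² with one p-orbital electron; the boron has an empty p orbital — every position has a p orbital, so the cyclic π system is continuous.
Tallying contributions gives 4 × 2 = 8 from the double-bond units + 0 from the BH atom = 8.
With 8 = 4·2 π electrons, Hückel's rule classifies the planar ring as antiaromatic.

Antiaromatic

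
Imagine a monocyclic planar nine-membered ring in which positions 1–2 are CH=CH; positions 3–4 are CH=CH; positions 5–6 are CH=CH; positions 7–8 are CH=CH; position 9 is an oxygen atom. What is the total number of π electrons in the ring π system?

10

Every ring atom contributes a p orbital perpendicular to the ring (each doubly-bonded ring atom is sp² with one p-orbital electron; the oxygen donates one lone pair from its p orbital), so the π system is cyclic and fully conjugated.
π-electron count: 4 × 2 = 8 from the double-bond units + 2 from the O atom = 10.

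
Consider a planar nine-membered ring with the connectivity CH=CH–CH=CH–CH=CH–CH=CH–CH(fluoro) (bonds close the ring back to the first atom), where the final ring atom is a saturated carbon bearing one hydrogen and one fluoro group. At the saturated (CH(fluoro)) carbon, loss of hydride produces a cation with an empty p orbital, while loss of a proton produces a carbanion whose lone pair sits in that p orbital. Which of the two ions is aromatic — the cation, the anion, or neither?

In either ion the ring is fully conjugated: every atom, including the new sp² carbon, supplies a p orbital.
Cation: 4 × 2 + 0 = 8 π electrons → 4(2), antiaromatic.
Anion: 4 × 2 + 2 = 10 π electrons → 4(2)+2, aromatic.

The anion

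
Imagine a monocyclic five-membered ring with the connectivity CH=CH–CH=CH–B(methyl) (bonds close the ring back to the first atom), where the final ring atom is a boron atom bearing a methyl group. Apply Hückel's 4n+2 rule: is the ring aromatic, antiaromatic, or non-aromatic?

Antiaromatic

Every ring atom contributes a p orbital perpendicular to the ring (the double-bond atoms are sp², each contributing one p electron; the boron has an empty p orbital), so the π system is cyclic and fully conjugated.
π-electron count: 2 × 2 = 4 from the double-bond units + 0 from the B(methyl) atom = 4.
4 = 4(1); a planar, fully conjugated 4n system is antiaromatic.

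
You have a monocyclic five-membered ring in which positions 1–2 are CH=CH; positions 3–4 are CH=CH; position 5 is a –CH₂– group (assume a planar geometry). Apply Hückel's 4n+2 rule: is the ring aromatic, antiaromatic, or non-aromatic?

Non-aromatic

The CH2 position has four σ bonds — the tetrahedral CH₂ carbon is sp³ and has no p orbital in the ring π system — so the cyclic conjugation is interrupted.
Hückel's rule only applies to fully conjugated rings, so this one is simply non-aromatic.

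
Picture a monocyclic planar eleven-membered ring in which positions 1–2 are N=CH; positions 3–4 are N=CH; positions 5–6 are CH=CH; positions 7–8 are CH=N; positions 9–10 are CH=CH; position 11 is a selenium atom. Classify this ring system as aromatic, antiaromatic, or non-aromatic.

Check conjugation: the double-bond atoms are sp², each contributing one p electron; the doubly-bonded nitrogens are pyridine-type — their lone pairs lie in the ring plane, leaving one electron in the p orbital; the selenium donates one lone pair from its p orbital — every position has a p orbital, so the cyclic π system is continuous.
Counting π electrons: 5 × 2 = 10 from the double-bond units + 2 from the Se atom = 12.
12 is a 4n count (n = 3), so the planar conjugated ring is antiaromatic.

Antiaromatic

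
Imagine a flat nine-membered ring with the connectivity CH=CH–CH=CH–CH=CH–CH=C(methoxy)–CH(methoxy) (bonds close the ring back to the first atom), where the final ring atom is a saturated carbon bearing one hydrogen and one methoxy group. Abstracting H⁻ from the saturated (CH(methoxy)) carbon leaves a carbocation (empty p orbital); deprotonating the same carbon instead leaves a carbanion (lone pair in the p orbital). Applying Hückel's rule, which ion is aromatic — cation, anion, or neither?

In either ion the ring is fully conjugated: every atom, including the new sp² carbon, supplies a p orbital.
Cation: 4 × 2 + 0 = 8 π electrons → 4(2), antiaromatic.
Anion: 4 × 2 + 2 = 10 π electrons → 4(2)+2, aromatic.

The anion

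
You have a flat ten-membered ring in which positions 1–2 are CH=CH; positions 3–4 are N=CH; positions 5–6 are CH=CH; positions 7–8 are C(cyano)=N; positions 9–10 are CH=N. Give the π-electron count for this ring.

10

Check conjugation: every atom in a ring double bond is sp² and brings one electron to the p orbital; each sp² =N– keeps its lone pair in-plane and puts one electron into the π system — every position has a p orbital, so the cyclic π system is continuous.
Tallying contributions gives 5 × 2 = 10 from the 5 double-bond units.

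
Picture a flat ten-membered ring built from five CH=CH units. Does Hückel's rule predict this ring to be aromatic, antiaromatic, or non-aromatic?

Aromatic

Every ring atom contributes a p orbital perpendicular to the ring (the double-bond atoms are sp², each contributing one p electron), so the π system is cyclic and fully conjugated.
Tallying contributions gives 5 × 2 = 10 from the 5 double-bond units.
That gives a 4n+2 count (10, n = 2).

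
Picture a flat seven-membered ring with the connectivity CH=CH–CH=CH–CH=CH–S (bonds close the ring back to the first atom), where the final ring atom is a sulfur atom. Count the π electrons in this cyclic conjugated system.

The p orbitals form a continuous loop: the double-bond atoms are sp², each contributing one p electron; the sulfur donates one lone pair from its p orbital. The ring is fully conjugated.
Counting π electrons: 3 × 2 = 6 from the double-bond units + 2 from the S atom = 8.

8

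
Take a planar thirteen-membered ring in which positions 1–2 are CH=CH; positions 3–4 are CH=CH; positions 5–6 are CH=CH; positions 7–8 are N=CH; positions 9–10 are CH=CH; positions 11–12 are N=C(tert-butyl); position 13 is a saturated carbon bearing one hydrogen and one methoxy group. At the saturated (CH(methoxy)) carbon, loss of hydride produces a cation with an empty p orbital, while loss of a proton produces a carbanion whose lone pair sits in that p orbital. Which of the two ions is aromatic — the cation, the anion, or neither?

The anion

Both ions have a continuous loop of p orbitals — each ring atom is sp².
Cation: 6 × 2 + 0 = 12 π electrons → 4(3), antiaromatic.
Anion: 6 × 2 + 2 = 14 π electrons → 4(3)+2, aromatic.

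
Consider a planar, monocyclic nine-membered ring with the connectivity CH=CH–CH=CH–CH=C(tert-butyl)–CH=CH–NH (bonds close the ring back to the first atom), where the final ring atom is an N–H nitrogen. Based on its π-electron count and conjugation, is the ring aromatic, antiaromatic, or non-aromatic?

Aromatic

Check conjugation: each doubly-bonded ring atom is sp² with one p-orbital electron; the pyrrole-type nitrogen donates its lone pair from the p orbital — every position has a p orbital, so the cyclic π system is continuous.
Adding the contributions, 4 × 2 = 8 from the double-bond units + 2 from the NH atom = 10.
That gives a 4n+2 count (10, n = 2).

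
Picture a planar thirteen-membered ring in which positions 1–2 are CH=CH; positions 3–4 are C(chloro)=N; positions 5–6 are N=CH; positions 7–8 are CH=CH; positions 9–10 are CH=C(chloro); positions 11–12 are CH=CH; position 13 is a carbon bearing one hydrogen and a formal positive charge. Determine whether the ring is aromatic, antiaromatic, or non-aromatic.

Antiaromatic

All ring atoms are sp² and supply a p orbital to the ring (the double-bond atoms are sp², each contributing one p electron; the doubly-bonded nitrogens are pyridine-type — their lone pairs lie in the ring plane, leaving one electron in the p orbital; the carbocation has an empty p orbital); the conjugation is uninterrupted.
Tallying contributions gives 6 × 2 = 12 from the double-bond units + 0 from the CH(+) atom = 12.
A 4n π count (12, n = 3) in a planar conjugated ring means antiaromatic.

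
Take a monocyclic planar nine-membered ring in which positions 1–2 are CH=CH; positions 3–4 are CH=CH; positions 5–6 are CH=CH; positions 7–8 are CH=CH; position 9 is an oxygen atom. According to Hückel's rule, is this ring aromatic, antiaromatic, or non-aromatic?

Check conjugation: the double-bond atoms are sp², each contributing one p electron; the oxygen donates one lone pair from its p orbital — every position has a p orbital, so the cyclic π system is continuous.
π-electron count: 4 × 2 = 8 from the double-bond units + 2 from the O atom = 10.
10 = 4(2) + 2, which satisfies Hückel's 4n+2 rule.

Aromatic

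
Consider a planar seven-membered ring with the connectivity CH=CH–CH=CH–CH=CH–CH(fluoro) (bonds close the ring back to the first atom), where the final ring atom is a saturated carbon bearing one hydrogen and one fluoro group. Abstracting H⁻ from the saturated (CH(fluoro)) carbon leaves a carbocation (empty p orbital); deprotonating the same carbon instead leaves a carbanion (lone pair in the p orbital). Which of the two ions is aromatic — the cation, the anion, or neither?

In both ions every ring atom is sp² and contributes a p orbital, so both rings are fully conjugated.
Cation: 3 × 2 + 0 = 6 π electrons → 4(1)+2, aromatic.
Anion: 3 × 2 + 2 = 8 π electrons → 4(2), antiaromatic.

The cation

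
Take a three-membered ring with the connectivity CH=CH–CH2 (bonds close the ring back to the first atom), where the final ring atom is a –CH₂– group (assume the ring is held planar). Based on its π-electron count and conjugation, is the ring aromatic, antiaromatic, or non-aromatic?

Non-aromatic

The CH2 carbon is saturated: the tetrahedral CH₂ carbon is sp³ and has no p orbital in the ring π system. Conjugation is not continuous around the ring.
A ring that is not fully conjugated cannot be aromatic or antiaromatic regardless of its π-electron count.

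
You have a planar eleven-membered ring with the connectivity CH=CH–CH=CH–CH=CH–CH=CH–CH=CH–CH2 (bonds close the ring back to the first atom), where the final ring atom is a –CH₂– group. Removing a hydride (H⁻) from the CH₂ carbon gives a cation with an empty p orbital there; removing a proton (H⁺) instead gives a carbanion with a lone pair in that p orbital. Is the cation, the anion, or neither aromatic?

The cation

Once that carbon is sp², every ring atom has a p orbital and both ions are fully conjugated.
Cation: 5 × 2 + 0 = 10 π electrons → 4(2)+2, aromatic.
Anion: 5 × 2 + 2 = 12 π electrons → 4(3), antiaromatic.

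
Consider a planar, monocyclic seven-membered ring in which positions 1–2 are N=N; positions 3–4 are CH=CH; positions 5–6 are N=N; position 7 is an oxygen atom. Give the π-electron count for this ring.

Every ring atom contributes a p orbital perpendicular to the ring (each doubly-bonded ring atom is sp² with one p-orbital electron; each =N– nitrogen is pyridine-type (lone pair in the sp² plane, one electron in the p orbital); the oxygen donates one lone pair from its p orbital), so the π system is cyclic and fully conjugated.
π-electron count: 3 × 2 = 6 from the double-bond units + 2 from the O atom = 8.

8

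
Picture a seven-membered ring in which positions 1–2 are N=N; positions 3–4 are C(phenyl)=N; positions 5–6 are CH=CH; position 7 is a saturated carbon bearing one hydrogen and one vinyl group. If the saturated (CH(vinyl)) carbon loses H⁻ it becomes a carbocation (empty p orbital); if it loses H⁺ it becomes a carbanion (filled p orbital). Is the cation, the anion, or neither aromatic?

Both ions have a continuous loop of p orbitals — each ring atom is sp².
Cation: 3 × 2 + 0 = 6 π electrons → 4(1)+2, aromatic.
Anion: 3 × 2 + 2 = 8 π electrons → 4(2), antiaromatic.

The cation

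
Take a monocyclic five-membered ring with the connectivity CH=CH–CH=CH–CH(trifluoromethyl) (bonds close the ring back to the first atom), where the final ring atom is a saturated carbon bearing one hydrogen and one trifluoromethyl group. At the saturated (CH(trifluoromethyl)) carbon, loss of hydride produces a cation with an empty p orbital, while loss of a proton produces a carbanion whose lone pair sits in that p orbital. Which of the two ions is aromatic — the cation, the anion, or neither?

In both ions every ring atom is sp² and contributes a p orbital, so both rings are fully conjugated.
Cation: 2 × 2 + 0 = 4 π electrons → 4(1), antiaromatic.
Anion: 2 × 2 + 2 = 6 π electrons → 4(1)+2, aromatic.

The anion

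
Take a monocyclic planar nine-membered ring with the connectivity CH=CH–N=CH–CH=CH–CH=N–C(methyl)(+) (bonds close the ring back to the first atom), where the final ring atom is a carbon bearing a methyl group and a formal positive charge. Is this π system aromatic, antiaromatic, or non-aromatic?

All ring atoms are sp² and supply a p orbital to the ring (every atom in a ring double bond is sp² and brings one electron to the p orbital; each =N– nitrogen is pyridine-type (lone pair in the sp² plane, one electron in the p orbital); the carbocation has an empty p orbital); the conjugation is uninterrupted.
Tallying contributions gives 4 × 2 = 8 from the double-bond units + 0 from the C(methyl)(+) atom = 8.
8 is a 4n count (n = 2), so the planar conjugated ring is antiaromatic.

Antiaromatic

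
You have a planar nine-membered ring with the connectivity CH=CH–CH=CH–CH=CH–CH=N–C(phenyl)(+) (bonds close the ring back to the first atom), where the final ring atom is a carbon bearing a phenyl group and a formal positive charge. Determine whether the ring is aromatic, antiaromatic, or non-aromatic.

Antiaromatic

Check conjugation: every atom in a ring double bond is sp² and brings one electron to the p orbital; each =N– nitrogen is pyridine-type (lone pair in the sp² plane, one electron in the p orbital); the carbocation has an empty p orbital — every position has a p orbital, so the cyclic π system is continuous.
Tallying contributions gives 4 × 2 = 8 from the double-bond units + 0 from the C(phenyl)(+) atom = 8.
A 4n π count (8, n = 2) in a planar conjugated ring means antiaromatic.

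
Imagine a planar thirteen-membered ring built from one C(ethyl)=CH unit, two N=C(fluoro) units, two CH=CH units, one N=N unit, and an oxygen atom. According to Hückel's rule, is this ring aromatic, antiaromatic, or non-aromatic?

Every ring atom contributes a p orbital perpendicular to the ring (the double-bond atoms are sp², each contributing one p electron; each sp² =N– keeps its lone pair in-plane and puts one electron into the π system; the oxygen donates one lone pair from its p orbital), so the π system is cyclic and fully conjugated.
π-electron count: 6 × 2 = 12 from the double-bond units + 2 from the O atom = 14.
That gives a 4n+2 count (14, n = 3).

Aromatic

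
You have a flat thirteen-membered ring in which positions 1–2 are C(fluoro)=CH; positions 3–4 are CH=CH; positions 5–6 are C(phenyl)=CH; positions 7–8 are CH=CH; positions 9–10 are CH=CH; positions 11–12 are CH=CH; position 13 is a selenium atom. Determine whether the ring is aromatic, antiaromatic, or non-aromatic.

The p orbitals form a continuous loop: every atom in a ring double bond is sp² and brings one electron to the p orbital; the selenium donates one lone pair from its p orbital. The ring is fully conjugated.
Tallying contributions gives 6 × 2 = 12 from the double-bond units + 2 from the Se atom = 14.
With 14 π electrons (n = 3), the Hückel 4n+2 condition holds.

Aromatic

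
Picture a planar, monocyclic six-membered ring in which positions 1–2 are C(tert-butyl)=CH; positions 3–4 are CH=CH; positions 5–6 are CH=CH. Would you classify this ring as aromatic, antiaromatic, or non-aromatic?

All ring atoms are sp² and supply a p orbital to the ring (every atom in a ring double bond is sp² and brings one electron to the p orbital); the conjugation is uninterrupted.
Adding the contributions, 3 × 2 = 6 from the 3 double-bond units.
Since 6 = 4·1 + 2, the ring meets the 4n+2 criterion.

Aromatic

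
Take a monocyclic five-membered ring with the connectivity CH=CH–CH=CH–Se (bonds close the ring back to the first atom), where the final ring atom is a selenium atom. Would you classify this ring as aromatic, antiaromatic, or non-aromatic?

The p orbitals form a continuous loop: the double-bond atoms are sp², each contributing one p electron; the selenium donates one lone pair from its p orbital. The ring is fully conjugated.
Tallying contributions gives 2 × 2 = 4 from the double-bond units + 2 from the Se atom = 6.
6 = 4(1) + 2, which satisfies Hückel's 4n+2 rule.

Aromatic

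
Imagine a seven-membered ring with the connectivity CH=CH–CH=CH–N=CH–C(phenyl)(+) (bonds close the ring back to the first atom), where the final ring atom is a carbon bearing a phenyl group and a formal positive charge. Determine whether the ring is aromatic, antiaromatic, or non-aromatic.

Aromatic

Check conjugation: each doubly-bonded ring atom is sp² with one p-orbital electron; the doubly-bonded nitrogens are pyridine-type — their lone pairs lie in the ring plane, leaving one electron in the p orbital; the carbocation has an empty p orbital — every position has a p orbital, so the cyclic π system is continuous.
π-electron count: 3 × 2 = 6 from the double-bond units + 0 from the C(phenyl)(+) atom = 6.
With 6 π electrons (n = 1), the Hückel 4n+2 condition holds.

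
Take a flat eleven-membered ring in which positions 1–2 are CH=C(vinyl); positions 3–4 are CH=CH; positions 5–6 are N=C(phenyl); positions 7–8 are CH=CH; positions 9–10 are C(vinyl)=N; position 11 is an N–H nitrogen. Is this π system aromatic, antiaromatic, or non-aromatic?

Antiaromatic

All ring atoms are sp² and supply a p orbital to the ring (every atom in a ring double bond is sp² and brings one electron to the p orbital; each =N– nitrogen is pyridine-type (lone pair in the sp² plane, one electron in the p orbital); the pyrrole-type nitrogen donates its lone pair from the p orbital); the conjugation is uninterrupted.
Adding the contributions, 5 × 2 = 10 from the double-bond units + 2 from the NH atom = 12.
12 is a 4n count (n = 3), so the planar conjugated ring is antiaromatic.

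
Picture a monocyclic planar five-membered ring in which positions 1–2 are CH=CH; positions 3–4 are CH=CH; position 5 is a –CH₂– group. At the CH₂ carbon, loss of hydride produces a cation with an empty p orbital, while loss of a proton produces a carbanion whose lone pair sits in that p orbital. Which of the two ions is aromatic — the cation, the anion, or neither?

The anion

Once that carbon is sp², every ring atom has a p orbital and both ions are fully conjugated.
Cation: 2 × 2 + 0 = 4 π electrons → 4(1), antiaromatic.
Anion: 2 × 2 + 2 = 6 π electrons → 4(1)+2, aromatic.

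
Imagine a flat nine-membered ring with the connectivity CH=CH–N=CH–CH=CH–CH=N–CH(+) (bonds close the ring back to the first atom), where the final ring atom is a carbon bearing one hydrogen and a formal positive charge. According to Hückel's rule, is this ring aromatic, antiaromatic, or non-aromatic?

Antiaromatic

Every ring atom contributes a p orbital perpendicular to the ring (each doubly-bonded ring atom is sp² with one p-orbital electron; each =N– nitrogen is pyridine-type (lone pair in the sp² plane, one electron in the p orbital); the carbocation has an empty p orbital), so the π system is cyclic and fully conjugated.
π-electron count: 4 × 2 = 8 from the double-bond units + 0 from the CH(+) atom = 8.
8 = 4(2); a planar, fully conjugated 4n system is antiaromatic.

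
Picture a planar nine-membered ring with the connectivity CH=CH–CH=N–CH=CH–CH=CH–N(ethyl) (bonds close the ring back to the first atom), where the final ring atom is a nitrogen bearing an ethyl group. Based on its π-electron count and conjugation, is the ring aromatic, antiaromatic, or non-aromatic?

The p orbitals form a continuous loop: the double-bond atoms are sp², each contributing one p electron; the doubly-bonded nitrogens are pyridine-type — their lone pairs lie in the ring plane, leaving one electron in the p orbital; the pyrrole-type nitrogen donates its lone pair from the p orbital. The ring is fully conjugated.
Counting π electrons: 4 × 2 = 8 from the double-bond units + 2 from the N(ethyl) atom = 10.
10 = 4(2) + 2, which satisfies Hückel's 4n+2 rule.

Aromatic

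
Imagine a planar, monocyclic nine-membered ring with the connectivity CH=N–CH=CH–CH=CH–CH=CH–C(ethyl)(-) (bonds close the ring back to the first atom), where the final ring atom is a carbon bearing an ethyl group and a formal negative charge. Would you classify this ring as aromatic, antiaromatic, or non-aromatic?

Aromatic

Every ring atom contributes a p orbital perpendicular to the ring (the double-bond atoms are sp², each contributing one p electron; each =N– nitrogen is pyridine-type (lone pair in the sp² plane, one electron in the p orbital); the carbanion's lone pair occupies the p orbital), so the π system is cyclic and fully conjugated.
Tallying contributions gives 4 × 2 = 8 from the double-bond units + 2 from the C(ethyl)(-) atom = 10.
10 = 4(2) + 2, which satisfies Hückel's 4n+2 rule.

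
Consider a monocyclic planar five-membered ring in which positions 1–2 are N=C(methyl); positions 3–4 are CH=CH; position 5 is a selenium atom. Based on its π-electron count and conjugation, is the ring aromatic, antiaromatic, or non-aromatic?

Aromatic

Every ring atom contributes a p orbital perpendicular to the ring (the double-bond atoms are sp², each contributing one p electron; the doubly-bonded nitrogens are pyridine-type — their lone pairs lie in the ring plane, leaving one electron in the p orbital; the selenium donates one lone pair from its p orbital), so the π system is cyclic and fully conjugated.
Counting π electrons: 2 × 2 = 4 from the double-bond units + 2 from the Se atom = 6.
That gives a 4n+2 count (6, n = 1).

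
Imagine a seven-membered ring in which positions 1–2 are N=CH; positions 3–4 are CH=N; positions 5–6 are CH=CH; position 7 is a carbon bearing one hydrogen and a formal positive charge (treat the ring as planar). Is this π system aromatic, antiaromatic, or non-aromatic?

Aromatic

The p orbitals form a continuous loop: every atom in a ring double bond is sp² and brings one electron to the p orbital; each sp² =N– keeps its lone pair in-plane and puts one electron into the π system; the carbocation has an empty p orbital. The ring is fully conjugated.
Adding the contributions, 3 × 2 = 6 from the double-bond units + 0 from the CH(+) atom = 6.
That gives a 4n+2 count (6, n = 1).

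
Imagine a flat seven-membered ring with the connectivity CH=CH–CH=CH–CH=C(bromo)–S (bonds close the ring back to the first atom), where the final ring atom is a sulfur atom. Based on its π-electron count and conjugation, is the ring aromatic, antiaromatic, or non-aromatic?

The p orbitals form a continuous loop: every atom in a ring double bond is sp² and brings one electron to the p orbital; the sulfur donates one lone pair from its p orbital. The ring is fully conjugated.
π-electron count: 3 × 2 = 6 from the double-bond units + 2 from the S atom = 8.
A 4n π count (8, n = 2) in a planar conjugated ring means antiaromatic.

Antiaromatic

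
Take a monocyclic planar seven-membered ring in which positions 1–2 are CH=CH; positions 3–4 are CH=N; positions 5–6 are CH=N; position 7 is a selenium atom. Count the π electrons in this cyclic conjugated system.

8

The p orbitals form a continuous loop: every atom in a ring double bond is sp² and brings one electron to the p orbital; each =N– nitrogen is pyridine-type (lone pair in the sp² plane, one electron in the p orbital); the selenium donates one lone pair from its p orbital. The ring is fully conjugated.
π-electron count: 3 × 2 = 6 from the double-bond units + 2 from the Se atom = 8.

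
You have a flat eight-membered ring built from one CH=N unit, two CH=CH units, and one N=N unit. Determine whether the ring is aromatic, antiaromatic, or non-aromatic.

The p orbitals form a continuous loop: the double-bond atoms are sp², each contributing one p electron; the doubly-bonded nitrogens are pyridine-type — their lone pairs lie in the ring plane, leaving one electron in the p orbital. The ring is fully conjugated.
Adding the contributions, 4 × 2 = 8 from the 4 double-bond units.
8 is a 4n count (n = 2), so the planar conjugated ring is antiaromatic.

Antiaromatic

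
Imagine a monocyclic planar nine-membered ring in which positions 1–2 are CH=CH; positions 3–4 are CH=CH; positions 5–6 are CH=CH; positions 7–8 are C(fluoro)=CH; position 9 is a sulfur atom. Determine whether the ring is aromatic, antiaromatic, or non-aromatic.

The p orbitals form a continuous loop: each doubly-bonded ring atom is sp² with one p-orbital electron; the sulfur donates one lone pair from its p orbital. The ring is fully conjugated.
Adding the contributions, 4 × 2 = 8 from the double-bond units + 2 from the S atom = 10.
10 = 4(2) + 2, which satisfies Hückel's 4n+2 rule.

Aromatic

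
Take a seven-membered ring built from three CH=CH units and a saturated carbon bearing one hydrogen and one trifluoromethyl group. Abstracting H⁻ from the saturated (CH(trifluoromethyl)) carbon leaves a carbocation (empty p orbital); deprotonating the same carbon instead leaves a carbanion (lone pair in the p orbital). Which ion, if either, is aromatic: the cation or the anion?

The cation

In either ion the ring is fully conjugated: every atom, including the new sp² carbon, supplies a p orbital.
Cation: 3 × 2 + 0 = 6 π electrons → 4(1)+2, aromatic.
Anion: 3 × 2 + 2 = 8 π electrons → 4(2), antiaromatic.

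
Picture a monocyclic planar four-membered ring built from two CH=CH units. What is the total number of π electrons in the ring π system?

4

All ring atoms are sp² and supply a p orbital to the ring (the double-bond atoms are sp², each contributing one p electron); the conjugation is uninterrupted.
Adding the contributions, 2 × 2 = 4 from the 2 double-bond units.
(This ring is cyclobutadiene.)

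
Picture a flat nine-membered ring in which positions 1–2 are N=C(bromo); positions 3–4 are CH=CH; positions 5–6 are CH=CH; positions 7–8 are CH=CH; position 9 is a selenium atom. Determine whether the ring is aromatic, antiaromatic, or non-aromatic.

The p orbitals form a continuous loop: each doubly-bonded ring atom is sp² with one p-orbital electron; each sp² =N– keeps its lone pair in-plane and puts one electron into the π system; the selenium donates one lone pair from its p orbital. The ring is fully conjugated.
Adding the contributions, 4 × 2 = 8 from the double-bond units + 2 from the Se atom = 10.
10 = 4(2) + 2, which satisfies Hückel's 4n+2 rule.

Aromatic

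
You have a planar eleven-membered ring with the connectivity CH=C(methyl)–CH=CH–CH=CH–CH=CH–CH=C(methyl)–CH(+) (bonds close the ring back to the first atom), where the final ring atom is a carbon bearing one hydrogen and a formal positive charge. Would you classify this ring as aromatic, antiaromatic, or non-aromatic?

Aromatic

Check conjugation: each doubly-bonded ring atom is sp² with one p-orbital electron; the carbocation has an empty p orbital — every position has a p orbital, so the cyclic π system is continuous.
π-electron count: 5 × 2 = 10 from the double-bond units + 0 from the CH(+) atom = 10.
With 10 π electrons (n = 2), the Hückel 4n+2 condition holds.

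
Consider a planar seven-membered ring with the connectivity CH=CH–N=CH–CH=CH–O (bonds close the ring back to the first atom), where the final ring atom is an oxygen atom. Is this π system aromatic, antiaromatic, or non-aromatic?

All ring atoms are sp² and supply a p orbital to the ring (each doubly-bonded ring atom is sp² with one p-orbital electron; each sp² =N– keeps its lone pair in-plane and puts one electron into the π system; the oxygen donates one lone pair from its p orbital); the conjugation is uninterrupted.
Tallying contributions gives 3 × 2 = 6 from the double-bond units + 2 from the O atom = 8.
With 8 = 4·2 π electrons, Hückel's rule classifies the planar ring as antiaromatic.

Antiaromatic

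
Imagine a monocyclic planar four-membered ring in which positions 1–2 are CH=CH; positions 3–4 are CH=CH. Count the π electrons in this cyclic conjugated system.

All ring atoms are sp² and supply a p orbital to the ring (the double-bond atoms are sp², each contributing one p electron); the conjugation is uninterrupted.
Adding the contributions, 2 × 2 = 4 from the 2 double-bond units.
(This ring is cyclobutadiene.)

4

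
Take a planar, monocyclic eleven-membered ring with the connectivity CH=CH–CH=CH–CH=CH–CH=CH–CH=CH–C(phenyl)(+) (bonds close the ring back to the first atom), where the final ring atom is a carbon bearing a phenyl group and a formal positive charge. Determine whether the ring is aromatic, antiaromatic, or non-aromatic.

Aromatic

Every ring atom contributes a p orbital perpendicular to the ring (the double-bond atoms are sp², each contributing one p electron; the carbocation has an empty p orbital), so the π system is cyclic and fully conjugated.
Adding the contributions, 5 × 2 = 10 from the double-bond units + 0 from the C(phenyl)(+) atom = 10.
10 = 4(2) + 2, which satisfies Hückel's 4n+2 rule.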